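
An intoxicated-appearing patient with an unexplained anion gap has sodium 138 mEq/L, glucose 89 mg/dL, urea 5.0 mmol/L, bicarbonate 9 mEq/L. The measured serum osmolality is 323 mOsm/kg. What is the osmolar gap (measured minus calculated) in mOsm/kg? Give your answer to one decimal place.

Calculated osmolality = 2·Na + glucose/18 + urea
= 2·138 + 89/18 + 5
= 276 + 4.94 + 5
= 285.94 mOsm/kg ≈ 285.9 mOsm/kg
Osmolar gap = measured − calculated = 323 − 285.9 = 37.1 mOsm/kg

37.1 mOsm/kg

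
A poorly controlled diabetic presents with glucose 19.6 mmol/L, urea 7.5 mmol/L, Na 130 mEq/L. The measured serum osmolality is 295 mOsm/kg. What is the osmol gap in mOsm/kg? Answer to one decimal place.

7.9 mOsm/kg

Calculated osmolality = 2·Na + glucose + urea
= 2·130 + 19.6 + 7.5
= 260 + 19.60 + 7.50
= 287.1 mOsm/kg ≈ 287.1 mOsm/kg
Osmolar gap = measured − calculated = 295 − 287.1 = 7.9 mOsm/kg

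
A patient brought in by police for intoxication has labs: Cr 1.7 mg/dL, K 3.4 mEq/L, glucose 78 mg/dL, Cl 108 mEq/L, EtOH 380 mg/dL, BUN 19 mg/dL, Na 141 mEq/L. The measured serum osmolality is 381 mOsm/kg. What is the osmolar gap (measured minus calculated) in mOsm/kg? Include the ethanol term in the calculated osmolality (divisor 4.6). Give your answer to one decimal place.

5.3 mOsm/kg

Calculated osmolality = 2·Na + glucose/18 + BUN/2.8 + ethanol/4.6
= 2·141 + 78/18 + 19/2.8 + 380/4.6
= 282 + 4.33 + 6.79 + 82.61
= 375.73 mOsm/kg ≈ 375.7 mOsm/kg
Osmolar gap = measured − calculated = 381 − 375.7 = 5.3 mOsm/kg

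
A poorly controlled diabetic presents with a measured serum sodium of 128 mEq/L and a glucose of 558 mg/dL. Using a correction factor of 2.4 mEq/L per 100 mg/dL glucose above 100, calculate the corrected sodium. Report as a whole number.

Corrected Na = measured Na + 2.4 · (glucose − 100)/100
= 128 + 2.4 · (558 − 100)/100
= 128 + 11
= 139 mEq/L

139 mEq/L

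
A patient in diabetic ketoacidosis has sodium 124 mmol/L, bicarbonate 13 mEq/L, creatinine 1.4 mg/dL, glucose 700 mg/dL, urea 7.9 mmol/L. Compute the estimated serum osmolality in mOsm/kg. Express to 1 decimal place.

Calculated osmolality = 2·Na + glucose/18 + urea
= 2·124 + 700/18 + 7.9
= 248 + 38.89 + 7.90
= 294.79 mOsm/kg

294.8 mOsm/kg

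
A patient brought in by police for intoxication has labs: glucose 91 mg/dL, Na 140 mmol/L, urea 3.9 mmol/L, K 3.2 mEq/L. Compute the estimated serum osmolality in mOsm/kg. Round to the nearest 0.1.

Calculated osmolality = 2·Na + glucose/18 + urea
= 2·140 + 91/18 + 3.9
= 280 + 5.06 + 3.90
= 288.96 mOsm/kg

289.0 mOsm/kg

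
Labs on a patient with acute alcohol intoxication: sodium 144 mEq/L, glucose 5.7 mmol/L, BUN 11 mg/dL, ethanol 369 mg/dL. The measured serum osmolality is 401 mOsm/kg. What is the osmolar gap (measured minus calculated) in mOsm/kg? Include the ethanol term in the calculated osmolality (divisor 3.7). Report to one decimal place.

Calculated osmolality = 2·Na + glucose + BUN/2.8 + ethanol/3.7
= 2·144 + 5.7 + 11/2.8 + 369/3.7
= 288 + 5.70 + 3.93 + 99.73
= 397.36 mOsm/kg ≈ 397.4 mOsm/kg
Osmolar gap = measured − calculated = 401 − 397.4 = 3.6 mOsm/kg

3.6 mOsm/kg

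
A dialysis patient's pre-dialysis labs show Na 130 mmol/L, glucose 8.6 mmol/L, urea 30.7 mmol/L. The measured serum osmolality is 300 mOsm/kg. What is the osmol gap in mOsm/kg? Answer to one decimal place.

0.7 mOsm/kg

Calculated osmolality = 2·Na + glucose + urea
= 2·130 + 8.6 + 30.7
= 260 + 8.60 + 30.70
= 299.3 mOsm/kg ≈ 299.3 mOsm/kg
Osmolar gap = measured − calculated = 300 − 299.3 = 0.7 mOsm/kg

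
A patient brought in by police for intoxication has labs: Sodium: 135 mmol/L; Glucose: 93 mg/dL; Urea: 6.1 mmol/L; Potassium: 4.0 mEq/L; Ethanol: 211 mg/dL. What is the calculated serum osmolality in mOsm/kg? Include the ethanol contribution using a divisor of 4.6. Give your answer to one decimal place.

327.1 mOsm/kg

Calculated osmolality = 2·Na + glucose/18 + urea + ethanol/4.6
= 2·135 + 93/18 + 6.1 + 211/4.6
= 270 + 5.17 + 6.10 + 45.87
= 327.14 mOsm/kg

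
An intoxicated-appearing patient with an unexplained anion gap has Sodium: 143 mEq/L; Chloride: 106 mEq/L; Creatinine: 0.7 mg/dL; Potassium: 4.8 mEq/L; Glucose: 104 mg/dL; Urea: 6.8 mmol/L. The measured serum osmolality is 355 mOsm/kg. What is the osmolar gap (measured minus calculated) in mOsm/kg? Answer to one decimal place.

56.4 mOsm/kg

Calculated osmolality = 2·Na + glucose/18 + urea
= 2·143 + 104/18 + 6.8
= 286 + 5.78 + 6.80
= 298.58 mOsm/kg ≈ 298.6 mOsm/kg
Osmolar gap = measured − calculated = 355 − 298.6 = 56.4 mOsm/kg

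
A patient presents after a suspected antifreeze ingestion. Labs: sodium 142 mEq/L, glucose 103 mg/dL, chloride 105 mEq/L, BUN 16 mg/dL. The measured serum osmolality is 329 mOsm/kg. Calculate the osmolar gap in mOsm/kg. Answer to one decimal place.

33.6 mOsm/kg

Calculated osmolality = 2·Na + glucose/18 + BUN/2.8
= 2·142 + 103/18 + 16/2.8
= 284 + 5.72 + 5.71
= 295.43 mOsm/kg ≈ 295.4 mOsm/kg
Osmolar gap = measured − calculated = 329 − 295.4 = 33.6 mOsm/kg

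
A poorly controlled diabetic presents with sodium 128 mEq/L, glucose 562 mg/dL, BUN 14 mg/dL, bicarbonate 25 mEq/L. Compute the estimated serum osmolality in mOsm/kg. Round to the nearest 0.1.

Calculated osmolality = 2·Na + glucose/18 + BUN/2.8
= 2·128 + 562/18 + 14/2.8
= 256 + 31.22 + 5
= 292.22 mOsm/kg

292.2 mOsm/kg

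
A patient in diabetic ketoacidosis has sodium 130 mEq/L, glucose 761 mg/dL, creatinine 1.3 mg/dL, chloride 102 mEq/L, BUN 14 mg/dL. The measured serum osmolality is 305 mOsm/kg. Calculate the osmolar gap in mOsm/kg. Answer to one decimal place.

Calculated osmolality = 2·Na + glucose/18 + BUN/2.8
= 2·130 + 761/18 + 14/2.8
= 260 + 42.28 + 5
= 307.28 mOsm/kg ≈ 307.3 mOsm/kg
Osmolar gap = measured − calculated = 305 − 307.3 = -2.3 mOsm/kg

-2.3 mOsm/kg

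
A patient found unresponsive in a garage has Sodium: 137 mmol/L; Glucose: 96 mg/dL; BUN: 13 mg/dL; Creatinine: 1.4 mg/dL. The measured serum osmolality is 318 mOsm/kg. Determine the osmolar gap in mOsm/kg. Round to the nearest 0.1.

34.0 mOsm/kg

Calculated osmolality = 2·Na + glucose/18 + BUN/2.8
= 2·137 + 96/18 + 13/2.8
= 274 + 5.33 + 4.64
= 283.97 mOsm/kg ≈ 284.0 mOsm/kg
Osmolar gap = measured − calculated = 318 − 284.0 = 34.0 mOsm/kg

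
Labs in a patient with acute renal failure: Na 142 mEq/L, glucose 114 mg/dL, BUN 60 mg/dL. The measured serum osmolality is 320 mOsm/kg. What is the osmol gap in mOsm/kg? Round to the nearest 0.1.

8.2 mOsm/kg

Calculated osmolality = 2·Na + glucose/18 + BUN/2.8
= 2·142 + 114/18 + 60/2.8
= 284 + 6.33 + 21.43
= 311.76 mOsm/kg ≈ 311.8 mOsm/kg
Osmolar gap = measured − calculated = 320 − 311.8 = 8.2 mOsm/kg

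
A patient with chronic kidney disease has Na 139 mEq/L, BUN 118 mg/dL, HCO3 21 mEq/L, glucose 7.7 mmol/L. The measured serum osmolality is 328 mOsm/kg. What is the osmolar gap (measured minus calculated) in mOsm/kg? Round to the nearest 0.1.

Calculated osmolality = 2·Na + glucose + BUN/2.8
= 2·139 + 7.7 + 118/2.8
= 278 + 7.70 + 42.14
= 327.84 mOsm/kg ≈ 327.8 mOsm/kg
Osmolar gap = measured − calculated = 328 − 327.8 = 0.2 mOsm/kg

0.2 mOsm/kg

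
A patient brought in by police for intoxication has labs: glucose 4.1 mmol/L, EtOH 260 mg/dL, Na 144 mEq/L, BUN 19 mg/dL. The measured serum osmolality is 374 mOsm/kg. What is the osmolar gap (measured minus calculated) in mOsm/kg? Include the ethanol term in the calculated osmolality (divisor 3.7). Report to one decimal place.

Calculated osmolality = 2·Na + glucose + BUN/2.8 + ethanol/3.7
= 2·144 + 4.1 + 19/2.8 + 260/3.7
= 288 + 4.10 + 6.79 + 70.27
= 369.16 mOsm/kg ≈ 369.2 mOsm/kg
Osmolar gap = measured − calculated = 374 − 369.2 = 4.8 mOsm/kg

4.8 mOsm/kg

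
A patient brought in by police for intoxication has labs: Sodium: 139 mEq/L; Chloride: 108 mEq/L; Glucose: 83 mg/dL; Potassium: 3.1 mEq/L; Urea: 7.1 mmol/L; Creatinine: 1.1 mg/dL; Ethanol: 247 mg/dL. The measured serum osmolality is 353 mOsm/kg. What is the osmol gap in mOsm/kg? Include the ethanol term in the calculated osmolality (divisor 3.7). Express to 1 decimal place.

Calculated osmolality = 2·Na + glucose/18 + urea + ethanol/3.7
= 2·139 + 83/18 + 7.1 + 247/3.7
= 278 + 4.61 + 7.10 + 66.76
= 356.47 mOsm/kg ≈ 356.5 mOsm/kg
Osmolar gap = measured − calculated = 353 − 356.5 = -3.5 mOsm/kg

-3.5 mOsm/kg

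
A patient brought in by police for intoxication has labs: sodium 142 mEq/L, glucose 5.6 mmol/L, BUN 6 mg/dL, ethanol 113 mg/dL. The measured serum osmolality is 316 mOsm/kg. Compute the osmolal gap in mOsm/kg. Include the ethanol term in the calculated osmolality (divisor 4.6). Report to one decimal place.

Calculated osmolality = 2·Na + glucose + BUN/2.8 + ethanol/4.6
= 2·142 + 5.6 + 6/2.8 + 113/4.6
= 284 + 5.60 + 2.14 + 24.57
= 316.31 mOsm/kg ≈ 316.3 mOsm/kg
Osmolar gap = measured − calculated = 316 − 316.3 = -0.3 mOsm/kg

-0.3 mOsm/kg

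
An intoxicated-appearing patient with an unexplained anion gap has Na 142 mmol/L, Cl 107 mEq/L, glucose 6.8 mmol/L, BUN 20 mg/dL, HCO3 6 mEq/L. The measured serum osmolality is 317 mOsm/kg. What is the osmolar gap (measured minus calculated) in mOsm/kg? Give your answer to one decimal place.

Calculated osmolality = 2·Na + glucose + BUN/2.8
= 2·142 + 6.8 + 20/2.8
= 284 + 6.80 + 7.14
= 297.94 mOsm/kg ≈ 297.9 mOsm/kg
Osmolar gap = measured − calculated = 317 − 297.9 = 19.1 mOsm/kg

19.1 mOsm/kg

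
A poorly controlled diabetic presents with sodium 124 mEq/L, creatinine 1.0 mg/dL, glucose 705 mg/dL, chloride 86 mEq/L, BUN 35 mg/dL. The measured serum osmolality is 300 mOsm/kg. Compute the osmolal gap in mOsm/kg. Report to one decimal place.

0.3 mOsm/kg

Calculated osmolality = 2·Na + glucose/18 + BUN/2.8
= 2·124 + 705/18 + 35/2.8
= 248 + 39.17 + 12.50
= 299.67 mOsm/kg ≈ 299.7 mOsm/kg
Osmolar gap = measured − calculated = 300 − 299.7 = 0.3 mOsm/kg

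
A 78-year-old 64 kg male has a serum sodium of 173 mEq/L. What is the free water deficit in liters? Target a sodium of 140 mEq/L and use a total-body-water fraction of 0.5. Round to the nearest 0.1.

7.5 L

TBW = 0.5 · 64 = 32 L
Free water deficit = TBW · (Na/140 − 1)
= 32 · (173/140 − 1)
= 32 · 0.2357
= 7.54 L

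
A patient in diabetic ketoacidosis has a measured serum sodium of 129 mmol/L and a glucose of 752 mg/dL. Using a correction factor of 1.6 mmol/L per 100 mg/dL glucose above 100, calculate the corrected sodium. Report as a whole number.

139 mmol/L

Corrected Na = measured Na + 1.6 · (glucose − 100)/100
= 129 + 1.6 · (752 − 100)/100
= 129 + 10.4
= 139.4 mmol/L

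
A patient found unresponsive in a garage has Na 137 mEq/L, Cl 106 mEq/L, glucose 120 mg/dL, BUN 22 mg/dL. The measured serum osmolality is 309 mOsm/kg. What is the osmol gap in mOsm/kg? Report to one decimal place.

Calculated osmolality = 2·Na + glucose/18 + BUN/2.8
= 2·137 + 120/18 + 22/2.8
= 274 + 6.67 + 7.86
= 288.53 mOsm/kg ≈ 288.5 mOsm/kg
Osmolar gap = measured − calculated = 309 − 288.5 = 20.5 mOsm/kg

20.5 mOsm/kg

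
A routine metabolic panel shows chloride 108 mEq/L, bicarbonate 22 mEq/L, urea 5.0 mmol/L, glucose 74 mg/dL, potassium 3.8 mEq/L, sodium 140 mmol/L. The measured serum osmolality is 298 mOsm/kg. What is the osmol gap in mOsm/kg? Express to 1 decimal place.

Calculated osmolality = 2·Na + glucose/18 + urea
= 2·140 + 74/18 + 5
= 280 + 4.11 + 5
= 289.11 mOsm/kg ≈ 289.1 mOsm/kg
Osmolar gap = measured − calculated = 298 − 289.1 = 8.9 mOsm/kg

8.9 mOsm/kg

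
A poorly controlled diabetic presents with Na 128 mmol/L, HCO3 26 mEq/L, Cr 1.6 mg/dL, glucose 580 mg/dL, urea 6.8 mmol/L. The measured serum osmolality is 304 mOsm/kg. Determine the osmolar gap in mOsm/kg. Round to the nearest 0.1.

9.0 mOsm/kg

Calculated osmolality = 2·Na + glucose/18 + urea
= 2·128 + 580/18 + 6.8
= 256 + 32.22 + 6.80
= 295.02 mOsm/kg ≈ 295.0 mOsm/kg
Osmolar gap = measured − calculated = 304 − 295.0 = 9.0 mOsm/kg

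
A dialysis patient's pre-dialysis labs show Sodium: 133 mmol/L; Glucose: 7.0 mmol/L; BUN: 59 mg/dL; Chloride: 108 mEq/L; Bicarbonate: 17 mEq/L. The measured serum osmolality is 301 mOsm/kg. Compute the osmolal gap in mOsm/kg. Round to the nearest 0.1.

6.9 mOsm/kg

Calculated osmolality = 2·Na + glucose + BUN/2.8
= 2·133 + 7 + 59/2.8
= 266 + 7 + 21.07
= 294.07 mOsm/kg ≈ 294.1 mOsm/kg
Osmolar gap = measured − calculated = 301 − 294.1 = 6.9 mOsm/kg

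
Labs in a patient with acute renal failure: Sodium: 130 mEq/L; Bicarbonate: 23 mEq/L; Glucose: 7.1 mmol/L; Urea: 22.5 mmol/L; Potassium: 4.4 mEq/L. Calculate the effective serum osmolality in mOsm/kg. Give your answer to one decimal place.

Effective osmolality excludes urea (freely permeant across cell membranes):
2·Na + glucose
= 2·130 + 7.1
= 260 + 7.1
= 267.1 mOsm/kg

267.1 mOsm/kg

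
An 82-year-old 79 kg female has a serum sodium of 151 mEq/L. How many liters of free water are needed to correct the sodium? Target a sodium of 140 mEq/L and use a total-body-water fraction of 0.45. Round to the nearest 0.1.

TBW = 0.45 · 79 = 35.55 L
Free water deficit = TBW · (Na/140 − 1)
= 35.55 · (151/140 − 1)
= 35.55 · 0.0786
= 2.79 L

2.8 L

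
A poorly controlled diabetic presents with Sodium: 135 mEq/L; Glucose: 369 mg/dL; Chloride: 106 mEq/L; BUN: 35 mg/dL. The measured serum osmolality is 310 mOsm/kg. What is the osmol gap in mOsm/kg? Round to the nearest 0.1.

7.0 mOsm/kg

Calculated osmolality = 2·Na + glucose/18 + BUN/2.8
= 2·135 + 369/18 + 35/2.8
= 270 + 20.50 + 12.50
= 303 mOsm/kg ≈ 303.0 mOsm/kg
Osmolar gap = measured − calculated = 310 − 303.0 = 7.0 mOsm/kg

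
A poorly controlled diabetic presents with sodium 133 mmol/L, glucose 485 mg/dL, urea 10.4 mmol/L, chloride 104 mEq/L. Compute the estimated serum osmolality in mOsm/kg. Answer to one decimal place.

303.3 mOsm/kg

Calculated osmolality = 2·Na + glucose/18 + urea
= 2·133 + 485/18 + 10.4
= 266 + 26.94 + 10.40
= 303.34 mOsm/kg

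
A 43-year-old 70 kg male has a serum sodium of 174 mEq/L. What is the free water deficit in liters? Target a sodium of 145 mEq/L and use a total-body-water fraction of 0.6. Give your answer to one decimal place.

TBW = 0.6 · 70 = 42 L
Free water deficit = TBW · (Na/145 − 1)
= 42 · (174/145 − 1)
= 42 · 0.2
= 8.4 L

8.4 L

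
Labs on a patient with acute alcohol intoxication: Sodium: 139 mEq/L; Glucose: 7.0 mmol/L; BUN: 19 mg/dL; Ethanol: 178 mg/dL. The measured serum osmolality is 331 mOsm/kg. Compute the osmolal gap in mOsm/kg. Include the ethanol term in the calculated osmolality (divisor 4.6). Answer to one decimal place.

0.5 mOsm/kg

Calculated osmolality = 2·Na + glucose + BUN/2.8 + ethanol/4.6
= 2·139 + 7 + 19/2.8 + 178/4.6
= 278 + 7 + 6.79 + 38.70
= 330.49 mOsm/kg ≈ 330.5 mOsm/kg
Osmolar gap = measured − calculated = 331 − 330.5 = 0.5 mOsm/kg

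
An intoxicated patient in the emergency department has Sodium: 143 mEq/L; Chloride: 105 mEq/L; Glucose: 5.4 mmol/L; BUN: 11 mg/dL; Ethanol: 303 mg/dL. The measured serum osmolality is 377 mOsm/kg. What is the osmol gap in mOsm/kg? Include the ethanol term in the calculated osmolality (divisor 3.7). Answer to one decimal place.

-0.2 mOsm/kg

Calculated osmolality = 2·Na + glucose + BUN/2.8 + ethanol/3.7
= 2·143 + 5.4 + 11/2.8 + 303/3.7
= 286 + 5.40 + 3.93 + 81.89
= 377.22 mOsm/kg ≈ 377.2 mOsm/kg
Osmolar gap = measured − calculated = 377 − 377.2 = -0.2 mOsm/kg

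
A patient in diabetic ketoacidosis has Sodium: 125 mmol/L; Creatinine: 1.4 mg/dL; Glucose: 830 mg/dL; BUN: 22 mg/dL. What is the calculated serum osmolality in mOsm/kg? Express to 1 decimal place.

304.0 mOsm/kg

Calculated osmolality = 2·Na + glucose/18 + BUN/2.8
= 2·125 + 830/18 + 22/2.8
= 250 + 46.11 + 7.86
= 303.97 mOsm/kg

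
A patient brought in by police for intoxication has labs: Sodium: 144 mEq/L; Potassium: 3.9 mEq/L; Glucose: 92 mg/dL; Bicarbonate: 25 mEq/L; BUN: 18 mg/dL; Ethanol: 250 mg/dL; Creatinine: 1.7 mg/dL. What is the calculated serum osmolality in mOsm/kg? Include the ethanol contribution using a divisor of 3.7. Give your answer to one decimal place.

Calculated osmolality = 2·Na + glucose/18 + BUN/2.8 + ethanol/3.7
= 2·144 + 92/18 + 18/2.8 + 250/3.7
= 288 + 5.11 + 6.43 + 67.57
= 367.11 mOsm/kg

367.1 mOsm/kg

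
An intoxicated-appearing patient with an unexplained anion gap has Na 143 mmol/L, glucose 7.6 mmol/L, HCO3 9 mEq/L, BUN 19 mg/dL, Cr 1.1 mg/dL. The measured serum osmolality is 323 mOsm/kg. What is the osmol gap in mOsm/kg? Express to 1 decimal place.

Calculated osmolality = 2·Na + glucose + BUN/2.8
= 2·143 + 7.6 + 19/2.8
= 286 + 7.60 + 6.79
= 300.39 mOsm/kg ≈ 300.4 mOsm/kg
Osmolar gap = measured − calculated = 323 − 300.4 = 22.6 mOsm/kg

22.6 mOsm/kg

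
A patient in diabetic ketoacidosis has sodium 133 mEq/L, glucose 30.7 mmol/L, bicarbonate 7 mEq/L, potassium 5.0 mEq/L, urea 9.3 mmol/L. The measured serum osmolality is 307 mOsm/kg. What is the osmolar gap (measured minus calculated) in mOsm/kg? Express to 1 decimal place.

1.0 mOsm/kg

Calculated osmolality = 2·Na + glucose + urea
= 2·133 + 30.7 + 9.3
= 266 + 30.70 + 9.30
= 306 mOsm/kg ≈ 306.0 mOsm/kg
Osmolar gap = measured − calculated = 307 − 306.0 = 1.0 mOsm/kg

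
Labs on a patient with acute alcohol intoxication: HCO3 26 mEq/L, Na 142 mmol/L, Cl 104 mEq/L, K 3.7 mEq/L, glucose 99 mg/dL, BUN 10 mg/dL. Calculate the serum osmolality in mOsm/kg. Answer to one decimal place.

293.1 mOsm/kg

Calculated osmolality = 2·Na + glucose/18 + BUN/2.8
= 2·142 + 99/18 + 10/2.8
= 284 + 5.50 + 3.57
= 293.07 mOsm/kg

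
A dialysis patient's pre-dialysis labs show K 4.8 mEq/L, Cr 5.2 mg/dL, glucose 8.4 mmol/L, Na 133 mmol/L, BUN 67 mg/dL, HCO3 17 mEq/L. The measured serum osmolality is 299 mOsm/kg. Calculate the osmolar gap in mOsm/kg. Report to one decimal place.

0.7 mOsm/kg

Calculated osmolality = 2·Na + glucose + BUN/2.8
= 2·133 + 8.4 + 67/2.8
= 266 + 8.40 + 23.93
= 298.33 mOsm/kg ≈ 298.3 mOsm/kg
Osmolar gap = measured − calculated = 299 − 298.3 = 0.7 mOsm/kg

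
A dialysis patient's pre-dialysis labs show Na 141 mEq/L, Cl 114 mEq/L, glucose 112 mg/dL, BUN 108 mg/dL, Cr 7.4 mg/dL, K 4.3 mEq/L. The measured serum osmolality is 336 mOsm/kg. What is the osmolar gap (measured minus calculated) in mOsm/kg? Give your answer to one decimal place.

9.2 mOsm/kg

Calculated osmolality = 2·Na + glucose/18 + BUN/2.8
= 2·141 + 112/18 + 108/2.8
= 282 + 6.22 + 38.57
= 326.79 mOsm/kg ≈ 326.8 mOsm/kg
Osmolar gap = measured − calculated = 336 − 326.8 = 9.2 mOsm/kg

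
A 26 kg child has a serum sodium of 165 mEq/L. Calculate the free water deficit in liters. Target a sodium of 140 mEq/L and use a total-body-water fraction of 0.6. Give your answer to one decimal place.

2.8 L

TBW = 0.6 · 26 = 15.6 L
Free water deficit = TBW · (Na/140 − 1)
= 15.6 · (165/140 − 1)
= 15.6 · 0.1786
= 2.79 L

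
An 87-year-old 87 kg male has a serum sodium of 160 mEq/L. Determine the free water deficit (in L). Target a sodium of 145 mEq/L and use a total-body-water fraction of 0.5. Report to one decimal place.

4.5 L

TBW = 0.5 · 87 = 43.5 L
Free water deficit = TBW · (Na/145 − 1)
= 43.5 · (160/145 − 1)
= 43.5 · 0.1034
= 4.5 L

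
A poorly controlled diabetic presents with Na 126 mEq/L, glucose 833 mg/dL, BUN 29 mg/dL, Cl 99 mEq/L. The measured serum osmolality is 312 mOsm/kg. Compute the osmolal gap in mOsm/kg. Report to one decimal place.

Calculated osmolality = 2·Na + glucose/18 + BUN/2.8
= 2·126 + 833/18 + 29/2.8
= 252 + 46.28 + 10.36
= 308.64 mOsm/kg ≈ 308.6 mOsm/kg
Osmolar gap = measured − calculated = 312 − 308.6 = 3.4 mOsm/kg

3.4 mOsm/kg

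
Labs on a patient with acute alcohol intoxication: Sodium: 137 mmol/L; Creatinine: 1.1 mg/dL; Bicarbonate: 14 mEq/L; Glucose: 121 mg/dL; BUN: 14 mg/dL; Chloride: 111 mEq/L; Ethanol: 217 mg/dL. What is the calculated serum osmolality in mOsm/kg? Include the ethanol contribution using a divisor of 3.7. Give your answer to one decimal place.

344.4 mOsm/kg

Calculated osmolality = 2·Na + glucose/18 + BUN/2.8 + ethanol/3.7
= 2·137 + 121/18 + 14/2.8 + 217/3.7
= 274 + 6.72 + 5 + 58.65
= 344.37 mOsm/kg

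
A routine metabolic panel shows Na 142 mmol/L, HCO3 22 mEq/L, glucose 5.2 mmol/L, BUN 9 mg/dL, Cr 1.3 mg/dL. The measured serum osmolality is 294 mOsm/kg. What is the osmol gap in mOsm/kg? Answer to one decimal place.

1.6 mOsm/kg

Calculated osmolality = 2·Na + glucose + BUN/2.8
= 2·142 + 5.2 + 9/2.8
= 284 + 5.20 + 3.21
= 292.41 mOsm/kg ≈ 292.4 mOsm/kg
Osmolar gap = measured − calculated = 294 − 292.4 = 1.6 mOsm/kg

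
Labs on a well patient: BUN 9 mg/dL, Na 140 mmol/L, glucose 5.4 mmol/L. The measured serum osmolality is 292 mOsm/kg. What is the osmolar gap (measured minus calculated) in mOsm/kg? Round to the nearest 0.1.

3.4 mOsm/kg

Calculated osmolality = 2·Na + glucose + BUN/2.8
= 2·140 + 5.4 + 9/2.8
= 280 + 5.40 + 3.21
= 288.61 mOsm/kg ≈ 288.6 mOsm/kg
Osmolar gap = measured − calculated = 292 − 288.6 = 3.4 mOsm/kg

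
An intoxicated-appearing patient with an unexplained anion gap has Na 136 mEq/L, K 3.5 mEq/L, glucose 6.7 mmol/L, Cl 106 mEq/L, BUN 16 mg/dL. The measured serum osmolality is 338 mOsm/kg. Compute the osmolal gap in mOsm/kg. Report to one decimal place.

Calculated osmolality = 2·Na + glucose + BUN/2.8
= 2·136 + 6.7 + 16/2.8
= 272 + 6.70 + 5.71
= 284.41 mOsm/kg ≈ 284.4 mOsm/kg
Osmolar gap = measured − calculated = 338 − 284.4 = 53.6 mOsm/kg

53.6 mOsm/kg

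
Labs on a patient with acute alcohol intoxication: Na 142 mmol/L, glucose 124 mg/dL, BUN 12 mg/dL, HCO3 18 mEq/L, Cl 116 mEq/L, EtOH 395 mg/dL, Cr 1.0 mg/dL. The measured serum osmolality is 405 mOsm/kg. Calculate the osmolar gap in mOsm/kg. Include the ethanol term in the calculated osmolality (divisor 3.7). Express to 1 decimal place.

3.1 mOsm/kg

Calculated osmolality = 2·Na + glucose/18 + BUN/2.8 + ethanol/3.7
= 2·142 + 124/18 + 12/2.8 + 395/3.7
= 284 + 6.89 + 4.29 + 106.76
= 401.94 mOsm/kg ≈ 401.9 mOsm/kg
Osmolar gap = measured − calculated = 405 − 401.9 = 3.1 mOsm/kg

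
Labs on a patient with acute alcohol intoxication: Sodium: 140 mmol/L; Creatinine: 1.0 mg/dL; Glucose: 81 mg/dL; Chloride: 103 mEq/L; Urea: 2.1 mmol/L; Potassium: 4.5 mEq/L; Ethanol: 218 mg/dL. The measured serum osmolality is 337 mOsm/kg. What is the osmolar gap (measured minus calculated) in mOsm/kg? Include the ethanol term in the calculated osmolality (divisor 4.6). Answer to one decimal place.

Calculated osmolality = 2·Na + glucose/18 + urea + ethanol/4.6
= 2·140 + 81/18 + 2.1 + 218/4.6
= 280 + 4.50 + 2.10 + 47.39
= 333.99 mOsm/kg ≈ 334.0 mOsm/kg
Osmolar gap = measured − calculated = 337 − 334.0 = 3.0 mOsm/kg

3.0 mOsm/kg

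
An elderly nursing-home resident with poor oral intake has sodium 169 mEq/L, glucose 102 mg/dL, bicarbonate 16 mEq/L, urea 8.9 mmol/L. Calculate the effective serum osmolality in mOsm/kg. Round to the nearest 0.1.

343.7 mOsm/kg

Effective osmolality excludes urea (freely permeant across cell membranes):
2·Na + glucose/18
= 2·169 + 102/18
= 338 + 5.67
= 343.67 mOsm/kg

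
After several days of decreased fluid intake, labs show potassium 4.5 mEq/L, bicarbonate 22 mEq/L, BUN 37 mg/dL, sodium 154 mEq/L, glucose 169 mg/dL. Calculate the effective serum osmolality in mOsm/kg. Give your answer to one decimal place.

Effective osmolality excludes urea (freely permeant across cell membranes):
2·Na + glucose/18
= 2·154 + 169/18
= 308 + 9.39
= 317.39 mOsm/kg

317.4 mOsm/kg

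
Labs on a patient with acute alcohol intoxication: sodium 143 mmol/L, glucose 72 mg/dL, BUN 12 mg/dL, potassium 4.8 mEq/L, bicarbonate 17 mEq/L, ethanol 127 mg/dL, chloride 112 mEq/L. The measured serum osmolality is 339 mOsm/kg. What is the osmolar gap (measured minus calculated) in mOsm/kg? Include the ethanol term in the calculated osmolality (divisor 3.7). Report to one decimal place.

Calculated osmolality = 2·Na + glucose/18 + BUN/2.8 + ethanol/3.7
= 2·143 + 72/18 + 12/2.8 + 127/3.7
= 286 + 4 + 4.29 + 34.32
= 328.61 mOsm/kg ≈ 328.6 mOsm/kg
Osmolar gap = measured − calculated = 339 − 328.6 = 10.4 mOsm/kg

10.4 mOsm/kg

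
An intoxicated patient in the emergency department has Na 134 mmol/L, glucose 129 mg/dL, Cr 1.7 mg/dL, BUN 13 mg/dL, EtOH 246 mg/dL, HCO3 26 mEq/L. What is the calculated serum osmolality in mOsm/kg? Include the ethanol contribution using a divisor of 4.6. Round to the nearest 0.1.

Calculated osmolality = 2·Na + glucose/18 + BUN/2.8 + ethanol/4.6
= 2·134 + 129/18 + 13/2.8 + 246/4.6
= 268 + 7.17 + 4.64 + 53.48
= 333.29 mOsm/kg

333.3 mOsm/kg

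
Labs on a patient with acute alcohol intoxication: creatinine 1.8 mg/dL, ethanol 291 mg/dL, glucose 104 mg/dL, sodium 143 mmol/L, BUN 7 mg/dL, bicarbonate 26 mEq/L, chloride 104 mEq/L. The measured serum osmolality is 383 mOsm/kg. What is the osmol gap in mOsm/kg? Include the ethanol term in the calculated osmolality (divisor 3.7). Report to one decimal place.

Calculated osmolality = 2·Na + glucose/18 + BUN/2.8 + ethanol/3.7
= 2·143 + 104/18 + 7/2.8 + 291/3.7
= 286 + 5.78 + 2.50 + 78.65
= 372.93 mOsm/kg ≈ 372.9 mOsm/kg
Osmolar gap = measured − calculated = 383 − 372.9 = 10.1 mOsm/kg

10.1 mOsm/kg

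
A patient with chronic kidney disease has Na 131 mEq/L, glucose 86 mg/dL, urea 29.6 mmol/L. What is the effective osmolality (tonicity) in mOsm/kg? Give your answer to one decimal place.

Effective osmolality excludes urea (freely permeant across cell membranes):
2·Na + glucose/18
= 2·131 + 86/18
= 262 + 4.78
= 266.78 mOsm/kg

266.8 mOsm/kg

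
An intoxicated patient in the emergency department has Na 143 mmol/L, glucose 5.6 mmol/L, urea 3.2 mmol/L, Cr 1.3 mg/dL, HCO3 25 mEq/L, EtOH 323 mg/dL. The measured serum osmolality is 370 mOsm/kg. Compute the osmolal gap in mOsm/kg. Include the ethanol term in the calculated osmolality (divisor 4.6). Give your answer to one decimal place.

Calculated osmolality = 2·Na + glucose + urea + ethanol/4.6
= 2·143 + 5.6 + 3.2 + 323/4.6
= 286 + 5.60 + 3.20 + 70.22
= 365.02 mOsm/kg ≈ 365.0 mOsm/kg
Osmolar gap = measured − calculated = 370 − 365.0 = 5.0 mOsm/kg

5.0 mOsm/kg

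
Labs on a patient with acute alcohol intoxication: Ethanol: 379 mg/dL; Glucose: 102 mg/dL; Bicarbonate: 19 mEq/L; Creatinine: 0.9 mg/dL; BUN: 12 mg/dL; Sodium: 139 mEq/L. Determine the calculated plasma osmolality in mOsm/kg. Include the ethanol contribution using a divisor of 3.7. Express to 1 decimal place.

Calculated osmolality = 2·Na + glucose/18 + BUN/2.8 + ethanol/3.7
= 2·139 + 102/18 + 12/2.8 + 379/3.7
= 278 + 5.67 + 4.29 + 102.43
= 390.39 mOsm/kg

390.4 mOsm/kg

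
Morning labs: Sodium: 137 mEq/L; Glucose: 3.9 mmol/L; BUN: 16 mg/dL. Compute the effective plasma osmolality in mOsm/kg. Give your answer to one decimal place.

Effective osmolality excludes urea (freely permeant across cell membranes):
2·Na + glucose
= 2·137 + 3.9
= 274 + 3.9
= 277.9 mOsm/kg

277.9 mOsm/kg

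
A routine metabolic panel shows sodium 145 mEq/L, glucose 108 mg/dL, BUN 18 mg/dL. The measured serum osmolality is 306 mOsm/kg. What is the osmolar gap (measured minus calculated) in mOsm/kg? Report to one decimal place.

Calculated osmolality = 2·Na + glucose/18 + BUN/2.8
= 2·145 + 108/18 + 18/2.8
= 290 + 6 + 6.43
= 302.43 mOsm/kg ≈ 302.4 mOsm/kg
Osmolar gap = measured − calculated = 306 − 302.4 = 3.6 mOsm/kg

3.6 mOsm/kg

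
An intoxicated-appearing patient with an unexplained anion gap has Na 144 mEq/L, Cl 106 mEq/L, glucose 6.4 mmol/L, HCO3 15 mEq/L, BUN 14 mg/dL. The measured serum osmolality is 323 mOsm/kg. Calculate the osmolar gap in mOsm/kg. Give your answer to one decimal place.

23.6 mOsm/kg

Calculated osmolality = 2·Na + glucose + BUN/2.8
= 2·144 + 6.4 + 14/2.8
= 288 + 6.40 + 5
= 299.4 mOsm/kg ≈ 299.4 mOsm/kg
Osmolar gap = measured − calculated = 323 − 299.4 = 23.6 mOsm/kg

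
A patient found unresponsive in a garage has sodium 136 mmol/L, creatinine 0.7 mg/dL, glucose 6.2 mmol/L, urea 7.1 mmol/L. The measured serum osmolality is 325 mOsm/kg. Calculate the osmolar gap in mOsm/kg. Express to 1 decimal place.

Calculated osmolality = 2·Na + glucose + urea
= 2·136 + 6.2 + 7.1
= 272 + 6.20 + 7.10
= 285.3 mOsm/kg ≈ 285.3 mOsm/kg
Osmolar gap = measured − calculated = 325 − 285.3 = 39.7 mOsm/kg

39.7 mOsm/kg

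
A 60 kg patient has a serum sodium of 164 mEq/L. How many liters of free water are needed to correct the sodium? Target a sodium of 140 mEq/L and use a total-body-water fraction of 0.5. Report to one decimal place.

TBW = 0.5 · 60 = 30 L
Free water deficit = TBW · (Na/140 − 1)
= 30 · (164/140 − 1)
= 30 · 0.1714
= 5.14 L

5.1 L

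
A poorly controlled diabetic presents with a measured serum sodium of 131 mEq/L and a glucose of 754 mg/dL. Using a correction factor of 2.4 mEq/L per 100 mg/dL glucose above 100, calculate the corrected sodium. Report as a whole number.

147 mEq/L

Corrected Na = measured Na + 2.4 · (glucose − 100)/100
= 131 + 2.4 · (754 − 100)/100
= 131 + 15.7
= 146.7 mEq/L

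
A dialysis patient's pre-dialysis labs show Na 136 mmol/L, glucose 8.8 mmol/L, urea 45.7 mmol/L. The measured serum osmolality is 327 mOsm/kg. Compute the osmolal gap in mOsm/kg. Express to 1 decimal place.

0.5 mOsm/kg

Calculated osmolality = 2·Na + glucose + urea
= 2·136 + 8.8 + 45.7
= 272 + 8.80 + 45.70
= 326.5 mOsm/kg ≈ 326.5 mOsm/kg
Osmolar gap = measured − calculated = 327 − 326.5 = 0.5 mOsm/kg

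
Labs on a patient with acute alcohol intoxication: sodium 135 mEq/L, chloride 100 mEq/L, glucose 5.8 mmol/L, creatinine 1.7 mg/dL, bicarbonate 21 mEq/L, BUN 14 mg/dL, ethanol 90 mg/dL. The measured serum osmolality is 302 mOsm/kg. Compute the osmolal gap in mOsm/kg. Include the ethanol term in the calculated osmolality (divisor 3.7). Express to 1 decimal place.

Calculated osmolality = 2·Na + glucose + BUN/2.8 + ethanol/3.7
= 2·135 + 5.8 + 14/2.8 + 90/3.7
= 270 + 5.80 + 5 + 24.32
= 305.12 mOsm/kg ≈ 305.1 mOsm/kg
Osmolar gap = measured − calculated = 302 − 305.1 = -3.1 mOsm/kg

-3.1 mOsm/kg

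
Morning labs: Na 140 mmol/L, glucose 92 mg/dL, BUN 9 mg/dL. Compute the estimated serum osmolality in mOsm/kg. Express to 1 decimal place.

Calculated osmolality = 2·Na + glucose/18 + BUN/2.8
= 2·140 + 92/18 + 9/2.8
= 280 + 5.11 + 3.21
= 288.32 mOsm/kg

288.3 mOsm/kg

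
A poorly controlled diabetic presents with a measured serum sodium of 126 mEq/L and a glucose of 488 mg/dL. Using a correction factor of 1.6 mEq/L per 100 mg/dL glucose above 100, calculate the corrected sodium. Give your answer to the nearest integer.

Corrected Na = measured Na + 1.6 · (glucose − 100)/100
= 126 + 1.6 · (488 − 100)/100
= 126 + 6.2
= 132.2 mEq/L

132 mEq/L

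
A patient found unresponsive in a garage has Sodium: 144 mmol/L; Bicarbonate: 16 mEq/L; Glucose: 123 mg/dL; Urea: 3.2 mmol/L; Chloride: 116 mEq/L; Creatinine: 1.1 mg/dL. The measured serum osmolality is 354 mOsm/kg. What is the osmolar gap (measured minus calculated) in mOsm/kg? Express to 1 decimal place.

56.0 mOsm/kg

Calculated osmolality = 2·Na + glucose/18 + urea
= 2·144 + 123/18 + 3.2
= 288 + 6.83 + 3.20
= 298.03 mOsm/kg ≈ 298.0 mOsm/kg
Osmolar gap = measured − calculated = 354 − 298.0 = 56.0 mOsm/kg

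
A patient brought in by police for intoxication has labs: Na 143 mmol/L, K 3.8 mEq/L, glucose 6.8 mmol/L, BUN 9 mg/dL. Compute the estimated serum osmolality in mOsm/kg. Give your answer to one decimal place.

296.0 mOsm/kg

Calculated osmolality = 2·Na + glucose + BUN/2.8
= 2·143 + 6.8 + 9/2.8
= 286 + 6.80 + 3.21
= 296.01 mOsm/kg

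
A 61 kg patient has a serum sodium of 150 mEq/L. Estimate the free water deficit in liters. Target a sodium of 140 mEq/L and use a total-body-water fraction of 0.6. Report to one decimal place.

2.6 L

TBW = 0.6 · 61 = 36.6 L
Free water deficit = TBW · (Na/140 − 1)
= 36.6 · (150/140 − 1)
= 36.6 · 0.0714
= 2.61 L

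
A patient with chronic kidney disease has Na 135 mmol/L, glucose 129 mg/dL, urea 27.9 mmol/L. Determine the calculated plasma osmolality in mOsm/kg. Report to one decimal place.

Calculated osmolality = 2·Na + glucose/18 + urea
= 2·135 + 129/18 + 27.9
= 270 + 7.17 + 27.90
= 305.07 mOsm/kg

305.1 mOsm/kg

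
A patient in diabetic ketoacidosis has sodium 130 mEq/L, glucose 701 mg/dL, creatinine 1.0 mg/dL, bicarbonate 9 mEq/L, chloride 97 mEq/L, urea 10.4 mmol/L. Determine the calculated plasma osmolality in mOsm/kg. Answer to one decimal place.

309.3 mOsm/kg

Calculated osmolality = 2·Na + glucose/18 + urea
= 2·130 + 701/18 + 10.4
= 260 + 38.94 + 10.40
= 309.34 mOsm/kg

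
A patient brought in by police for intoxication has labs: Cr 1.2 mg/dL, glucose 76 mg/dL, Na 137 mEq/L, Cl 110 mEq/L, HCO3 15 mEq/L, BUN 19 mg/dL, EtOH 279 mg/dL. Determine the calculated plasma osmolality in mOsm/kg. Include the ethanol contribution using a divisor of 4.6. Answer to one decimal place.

345.7 mOsm/kg

Calculated osmolality = 2·Na + glucose/18 + BUN/2.8 + ethanol/4.6
= 2·137 + 76/18 + 19/2.8 + 279/4.6
= 274 + 4.22 + 6.79 + 60.65
= 345.66 mOsm/kg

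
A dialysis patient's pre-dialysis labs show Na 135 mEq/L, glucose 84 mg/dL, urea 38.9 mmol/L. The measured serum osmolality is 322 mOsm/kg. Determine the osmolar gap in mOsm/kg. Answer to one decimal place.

Calculated osmolality = 2·Na + glucose/18 + urea
= 2·135 + 84/18 + 38.9
= 270 + 4.67 + 38.90
= 313.57 mOsm/kg ≈ 313.6 mOsm/kg
Osmolar gap = measured − calculated = 322 − 313.6 = 8.4 mOsm/kg

8.4 mOsm/kg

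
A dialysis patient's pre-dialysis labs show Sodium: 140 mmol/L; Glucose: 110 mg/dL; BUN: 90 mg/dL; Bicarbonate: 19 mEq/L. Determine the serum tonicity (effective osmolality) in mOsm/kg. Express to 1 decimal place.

286.1 mOsm/kg

Effective osmolality excludes urea (freely permeant across cell membranes):
2·Na + glucose/18
= 2·140 + 110/18
= 280 + 6.11
= 286.11 mOsm/kg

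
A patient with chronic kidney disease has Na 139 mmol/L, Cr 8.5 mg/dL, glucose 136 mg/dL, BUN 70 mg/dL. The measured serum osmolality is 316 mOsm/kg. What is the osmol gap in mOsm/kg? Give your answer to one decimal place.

5.4 mOsm/kg

Calculated osmolality = 2·Na + glucose/18 + BUN/2.8
= 2·139 + 136/18 + 70/2.8
= 278 + 7.56 + 25
= 310.56 mOsm/kg ≈ 310.6 mOsm/kg
Osmolar gap = measured − calculated = 316 − 310.6 = 5.4 mOsm/kg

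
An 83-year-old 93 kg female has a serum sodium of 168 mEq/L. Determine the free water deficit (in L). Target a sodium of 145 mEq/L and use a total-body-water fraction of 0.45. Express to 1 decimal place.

TBW = 0.45 · 93 = 41.85 L
Free water deficit = TBW · (Na/145 − 1)
= 41.85 · (168/145 − 1)
= 41.85 · 0.1586
= 6.64 L

6.6 L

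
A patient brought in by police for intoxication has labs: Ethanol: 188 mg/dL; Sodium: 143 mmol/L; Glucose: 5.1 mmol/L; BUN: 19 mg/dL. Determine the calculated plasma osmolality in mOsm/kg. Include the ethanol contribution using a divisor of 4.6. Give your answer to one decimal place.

338.8 mOsm/kg

Calculated osmolality = 2·Na + glucose + BUN/2.8 + ethanol/4.6
= 2·143 + 5.1 + 19/2.8 + 188/4.6
= 286 + 5.10 + 6.79 + 40.87
= 338.76 mOsm/kg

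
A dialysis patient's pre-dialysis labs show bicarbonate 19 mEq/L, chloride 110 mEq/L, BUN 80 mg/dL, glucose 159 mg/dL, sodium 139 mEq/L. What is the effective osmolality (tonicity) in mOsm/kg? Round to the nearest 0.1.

286.8 mOsm/kg

Effective osmolality excludes urea (freely permeant across cell membranes):
2·Na + glucose/18
= 2·139 + 159/18
= 278 + 8.83
= 286.83 mOsm/kg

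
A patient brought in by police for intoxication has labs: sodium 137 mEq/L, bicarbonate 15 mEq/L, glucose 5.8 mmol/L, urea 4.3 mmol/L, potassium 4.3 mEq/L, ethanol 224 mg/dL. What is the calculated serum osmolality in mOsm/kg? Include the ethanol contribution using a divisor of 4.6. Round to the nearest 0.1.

332.8 mOsm/kg

Calculated osmolality = 2·Na + glucose + urea + ethanol/4.6
= 2·137 + 5.8 + 4.3 + 224/4.6
= 274 + 5.80 + 4.30 + 48.70
= 332.8 mOsm/kg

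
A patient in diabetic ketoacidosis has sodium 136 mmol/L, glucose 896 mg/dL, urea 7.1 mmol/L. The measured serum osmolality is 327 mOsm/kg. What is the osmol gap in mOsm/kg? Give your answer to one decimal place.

-1.9 mOsm/kg

Calculated osmolality = 2·Na + glucose/18 + urea
= 2·136 + 896/18 + 7.1
= 272 + 49.78 + 7.10
= 328.88 mOsm/kg ≈ 328.9 mOsm/kg
Osmolar gap = measured − calculated = 327 − 328.9 = -1.9 mOsm/kg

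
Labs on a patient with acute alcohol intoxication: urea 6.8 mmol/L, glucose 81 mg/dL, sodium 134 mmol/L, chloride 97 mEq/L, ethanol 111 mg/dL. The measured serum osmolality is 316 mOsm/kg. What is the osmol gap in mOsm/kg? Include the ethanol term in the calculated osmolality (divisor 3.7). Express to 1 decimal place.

Calculated osmolality = 2·Na + glucose/18 + urea + ethanol/3.7
= 2·134 + 81/18 + 6.8 + 111/3.7
= 268 + 4.50 + 6.80 + 30
= 309.3 mOsm/kg ≈ 309.3 mOsm/kg
Osmolar gap = measured − calculated = 316 − 309.3 = 6.7 mOsm/kg

6.7 mOsm/kg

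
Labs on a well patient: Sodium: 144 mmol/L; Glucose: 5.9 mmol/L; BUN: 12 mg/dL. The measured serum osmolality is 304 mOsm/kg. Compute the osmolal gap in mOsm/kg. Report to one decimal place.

5.8 mOsm/kg

Calculated osmolality = 2·Na + glucose + BUN/2.8
= 2·144 + 5.9 + 12/2.8
= 288 + 5.90 + 4.29
= 298.19 mOsm/kg ≈ 298.2 mOsm/kg
Osmolar gap = measured − calculated = 304 − 298.2 = 5.8 mOsm/kg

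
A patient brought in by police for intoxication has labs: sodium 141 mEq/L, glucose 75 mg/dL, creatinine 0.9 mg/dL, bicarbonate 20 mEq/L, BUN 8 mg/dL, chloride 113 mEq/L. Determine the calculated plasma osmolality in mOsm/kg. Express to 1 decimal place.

Calculated osmolality = 2·Na + glucose/18 + BUN/2.8
= 2·141 + 75/18 + 8/2.8
= 282 + 4.17 + 2.86
= 289.03 mOsm/kg

289.0 mOsm/kg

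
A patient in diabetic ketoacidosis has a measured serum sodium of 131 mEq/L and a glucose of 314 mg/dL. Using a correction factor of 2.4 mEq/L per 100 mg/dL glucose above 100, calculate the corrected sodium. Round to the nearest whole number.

Corrected Na = measured Na + 2.4 · (glucose − 100)/100
= 131 + 2.4 · (314 − 100)/100
= 131 + 5.1
= 136.1 mEq/L

136 mEq/L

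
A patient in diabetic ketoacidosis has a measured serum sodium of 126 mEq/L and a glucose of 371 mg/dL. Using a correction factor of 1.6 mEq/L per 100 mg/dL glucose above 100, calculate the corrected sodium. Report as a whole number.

Corrected Na = measured Na + 1.6 · (glucose − 100)/100
= 126 + 1.6 · (371 − 100)/100
= 126 + 4.3
= 130.3 mEq/L

130 mEq/L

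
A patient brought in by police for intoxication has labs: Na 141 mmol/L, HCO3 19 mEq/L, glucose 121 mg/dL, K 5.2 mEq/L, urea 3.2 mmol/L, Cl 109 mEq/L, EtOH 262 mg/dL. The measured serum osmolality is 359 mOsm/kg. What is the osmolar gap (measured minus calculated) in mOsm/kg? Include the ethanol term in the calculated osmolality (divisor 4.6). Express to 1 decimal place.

10.1 mOsm/kg

Calculated osmolality = 2·Na + glucose/18 + urea + ethanol/4.6
= 2·141 + 121/18 + 3.2 + 262/4.6
= 282 + 6.72 + 3.20 + 56.96
= 348.88 mOsm/kg ≈ 348.9 mOsm/kg
Osmolar gap = measured − calculated = 359 − 348.9 = 10.1 mOsm/kg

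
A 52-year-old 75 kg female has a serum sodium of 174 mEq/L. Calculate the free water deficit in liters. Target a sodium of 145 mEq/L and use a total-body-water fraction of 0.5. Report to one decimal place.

7.5 L

TBW = 0.5 · 75 = 37.5 L
Free water deficit = TBW · (Na/145 − 1)
= 37.5 · (174/145 − 1)
= 37.5 · 0.2
= 7.5 L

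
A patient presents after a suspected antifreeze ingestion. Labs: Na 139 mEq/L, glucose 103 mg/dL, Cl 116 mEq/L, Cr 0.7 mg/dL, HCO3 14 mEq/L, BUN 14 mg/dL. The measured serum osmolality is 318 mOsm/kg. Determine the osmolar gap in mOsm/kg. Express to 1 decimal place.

Calculated osmolality = 2·Na + glucose/18 + BUN/2.8
= 2·139 + 103/18 + 14/2.8
= 278 + 5.72 + 5
= 288.72 mOsm/kg ≈ 288.7 mOsm/kg
Osmolar gap = measured − calculated = 318 − 288.7 = 29.3 mOsm/kg

29.3 mOsm/kg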